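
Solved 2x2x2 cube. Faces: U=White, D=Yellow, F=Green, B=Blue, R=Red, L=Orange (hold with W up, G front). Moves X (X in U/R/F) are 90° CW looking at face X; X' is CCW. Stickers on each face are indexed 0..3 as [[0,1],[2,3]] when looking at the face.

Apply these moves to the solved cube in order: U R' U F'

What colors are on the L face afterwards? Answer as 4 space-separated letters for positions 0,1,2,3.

Answer: R B O O

Derivation:
After move 1 (U): U=WWWW F=RRGG R=BBRR B=OOBB L=GGOO
After move 2 (R'): R=BRBR U=WBWO F=RWGW D=YRYG B=YOYB
After move 3 (U): U=WWOB F=BRGW R=YOBR B=GGYB L=RWOO
After move 4 (F'): F=RWBG U=WWYB R=ROYR D=WOYG L=RBOO
Query: L face = RBOO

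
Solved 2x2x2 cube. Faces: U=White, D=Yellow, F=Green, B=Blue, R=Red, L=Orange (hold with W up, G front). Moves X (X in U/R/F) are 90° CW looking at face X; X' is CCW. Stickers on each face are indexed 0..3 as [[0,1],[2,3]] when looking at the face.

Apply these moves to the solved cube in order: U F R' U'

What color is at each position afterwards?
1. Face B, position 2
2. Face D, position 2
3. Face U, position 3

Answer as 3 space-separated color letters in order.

Answer: B Y O

Derivation:
After move 1 (U): U=WWWW F=RRGG R=BBRR B=OOBB L=GGOO
After move 2 (F): F=GRGR U=WWOG R=WBWR D=RBYY L=GYOY
After move 3 (R'): R=BRWW U=WBOO F=GWGG D=RRYR B=YOBB
After move 4 (U'): U=BOWO F=GYGG R=GWWW B=BRBB L=YOOY
Query 1: B[2] = B
Query 2: D[2] = Y
Query 3: U[3] = O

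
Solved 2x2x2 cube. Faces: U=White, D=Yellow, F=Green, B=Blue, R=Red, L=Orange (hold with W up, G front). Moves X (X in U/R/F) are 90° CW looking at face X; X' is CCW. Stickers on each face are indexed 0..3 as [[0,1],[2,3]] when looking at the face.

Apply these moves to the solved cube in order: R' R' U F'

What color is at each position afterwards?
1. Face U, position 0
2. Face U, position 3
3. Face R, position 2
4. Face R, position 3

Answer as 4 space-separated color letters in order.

After move 1 (R'): R=RRRR U=WBWB F=GWGW D=YGYG B=YBYB
After move 2 (R'): R=RRRR U=WYWY F=GBGB D=YWYW B=GBGB
After move 3 (U): U=WWYY F=RRGB R=GBRR B=OOGB L=GBOO
After move 4 (F'): F=RBRG U=WWGR R=WBYR D=BOYW L=GYOY
Query 1: U[0] = W
Query 2: U[3] = R
Query 3: R[2] = Y
Query 4: R[3] = R

Answer: W R Y R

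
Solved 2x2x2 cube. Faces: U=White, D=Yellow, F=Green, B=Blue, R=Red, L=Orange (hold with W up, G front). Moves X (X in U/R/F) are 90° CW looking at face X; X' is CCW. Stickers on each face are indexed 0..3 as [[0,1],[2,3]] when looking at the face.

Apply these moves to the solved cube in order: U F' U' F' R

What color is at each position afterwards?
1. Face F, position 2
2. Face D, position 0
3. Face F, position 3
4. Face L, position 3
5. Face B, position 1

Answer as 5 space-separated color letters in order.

Answer: G O Y W B

Derivation:
After move 1 (U): U=WWWW F=RRGG R=BBRR B=OOBB L=GGOO
After move 2 (F'): F=RGRG U=WWBR R=YBYR D=GOYY L=GWOW
After move 3 (U'): U=WRWB F=GWRG R=RGYR B=YBBB L=OOOW
After move 4 (F'): F=WGGR U=WRRY R=OGGR D=OWYY L=OBOW
After move 5 (R): R=GORG U=WGRR F=WWGY D=OBYY B=YBRB
Query 1: F[2] = G
Query 2: D[0] = O
Query 3: F[3] = Y
Query 4: L[3] = W
Query 5: B[1] = B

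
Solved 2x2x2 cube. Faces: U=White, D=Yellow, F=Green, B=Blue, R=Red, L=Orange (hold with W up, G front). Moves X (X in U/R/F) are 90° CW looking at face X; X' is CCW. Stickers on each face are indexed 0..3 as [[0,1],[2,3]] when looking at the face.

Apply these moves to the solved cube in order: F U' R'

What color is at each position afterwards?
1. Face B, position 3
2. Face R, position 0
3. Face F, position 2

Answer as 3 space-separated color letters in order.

Answer: B G G

Derivation:
After move 1 (F): F=GGGG U=WWOO R=WRWR D=RRYY L=OYOY
After move 2 (U'): U=WOWO F=OYGG R=GGWR B=WRBB L=BBOY
After move 3 (R'): R=GRGW U=WBWW F=OOGO D=RYYG B=YRRB
Query 1: B[3] = B
Query 2: R[0] = G
Query 3: F[2] = G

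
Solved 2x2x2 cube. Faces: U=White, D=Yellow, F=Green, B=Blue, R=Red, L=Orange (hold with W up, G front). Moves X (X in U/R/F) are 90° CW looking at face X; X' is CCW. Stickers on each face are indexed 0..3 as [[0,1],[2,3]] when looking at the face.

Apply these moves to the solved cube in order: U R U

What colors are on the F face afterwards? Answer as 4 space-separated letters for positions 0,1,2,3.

Answer: R B G Y

Derivation:
After move 1 (U): U=WWWW F=RRGG R=BBRR B=OOBB L=GGOO
After move 2 (R): R=RBRB U=WRWG F=RYGY D=YBYO B=WOWB
After move 3 (U): U=WWGR F=RBGY R=WORB B=GGWB L=RYOO
Query: F face = RBGY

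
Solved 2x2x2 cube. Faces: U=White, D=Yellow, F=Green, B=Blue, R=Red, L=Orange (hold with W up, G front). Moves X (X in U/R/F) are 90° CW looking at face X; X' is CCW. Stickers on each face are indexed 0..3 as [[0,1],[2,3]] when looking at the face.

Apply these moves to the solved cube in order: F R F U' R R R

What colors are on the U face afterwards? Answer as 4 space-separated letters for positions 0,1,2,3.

Answer: G W W O

Derivation:
After move 1 (F): F=GGGG U=WWOO R=WRWR D=RRYY L=OYOY
After move 2 (R): R=WWRR U=WGOG F=GRGY D=RBYB B=OBWB
After move 3 (F): F=GGYR U=WGYY R=OWGR D=RWYB L=OROB
After move 4 (U'): U=GYWY F=ORYR R=GGGR B=OWWB L=OBOB
After move 5 (R): R=GGRG U=GRWR F=OWYB D=RWYO B=YWYB
After move 6 (R): R=RGGG U=GWWB F=OWYO D=RYYY B=RWRB
After move 7 (R): R=GRGG U=GWWO F=OYYY D=RRYR B=BWWB
Query: U face = GWWO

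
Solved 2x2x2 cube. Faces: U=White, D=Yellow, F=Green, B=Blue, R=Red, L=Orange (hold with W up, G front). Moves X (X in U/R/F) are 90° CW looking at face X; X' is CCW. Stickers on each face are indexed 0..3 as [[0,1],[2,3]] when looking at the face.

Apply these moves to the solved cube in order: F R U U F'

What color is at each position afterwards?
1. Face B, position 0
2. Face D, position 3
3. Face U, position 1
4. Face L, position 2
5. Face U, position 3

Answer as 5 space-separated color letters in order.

After move 1 (F): F=GGGG U=WWOO R=WRWR D=RRYY L=OYOY
After move 2 (R): R=WWRR U=WGOG F=GRGY D=RBYB B=OBWB
After move 3 (U): U=OWGG F=WWGY R=OBRR B=OYWB L=GROY
After move 4 (U): U=GOGW F=OBGY R=OYRR B=GRWB L=WWOY
After move 5 (F'): F=BYOG U=GOOR R=BYRR D=WYYB L=WWOG
Query 1: B[0] = G
Query 2: D[3] = B
Query 3: U[1] = O
Query 4: L[2] = O
Query 5: U[3] = R

Answer: G B O O R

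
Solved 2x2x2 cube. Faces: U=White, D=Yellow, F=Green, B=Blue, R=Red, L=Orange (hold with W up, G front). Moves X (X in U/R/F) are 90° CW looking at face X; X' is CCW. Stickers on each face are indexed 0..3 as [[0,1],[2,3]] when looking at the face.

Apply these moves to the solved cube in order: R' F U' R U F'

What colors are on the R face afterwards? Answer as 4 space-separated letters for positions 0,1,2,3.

Answer: Y R R G

Derivation:
After move 1 (R'): R=RRRR U=WBWB F=GWGW D=YGYG B=YBYB
After move 2 (F): F=GGWW U=WBOO R=WRBR D=RRYG L=OYOG
After move 3 (U'): U=BOWO F=OYWW R=GGBR B=WRYB L=YBOG
After move 4 (R): R=BGRG U=BYWW F=ORWG D=RYYW B=OROB
After move 5 (U): U=WBWY F=BGWG R=ORRG B=YBOB L=OROG
After move 6 (F'): F=GGBW U=WBOR R=YRRG D=RGYW L=OYOW
Query: R face = YRRG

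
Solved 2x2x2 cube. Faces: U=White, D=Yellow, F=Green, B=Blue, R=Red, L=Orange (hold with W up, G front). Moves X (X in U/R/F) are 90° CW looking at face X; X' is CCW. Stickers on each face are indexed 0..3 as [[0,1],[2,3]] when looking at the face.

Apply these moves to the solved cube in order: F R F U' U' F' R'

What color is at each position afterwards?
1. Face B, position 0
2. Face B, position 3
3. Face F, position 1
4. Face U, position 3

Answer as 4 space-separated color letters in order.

Answer: B B Y G

Derivation:
After move 1 (F): F=GGGG U=WWOO R=WRWR D=RRYY L=OYOY
After move 2 (R): R=WWRR U=WGOG F=GRGY D=RBYB B=OBWB
After move 3 (F): F=GGYR U=WGYY R=OWGR D=RWYB L=OROB
After move 4 (U'): U=GYWY F=ORYR R=GGGR B=OWWB L=OBOB
After move 5 (U'): U=YYGW F=OBYR R=ORGR B=GGWB L=OWOB
After move 6 (F'): F=BROY U=YYOG R=WRRR D=WBYB L=OWOG
After move 7 (R'): R=RRWR U=YWOG F=BYOG D=WRYY B=BGBB
Query 1: B[0] = B
Query 2: B[3] = B
Query 3: F[1] = Y
Query 4: U[3] = G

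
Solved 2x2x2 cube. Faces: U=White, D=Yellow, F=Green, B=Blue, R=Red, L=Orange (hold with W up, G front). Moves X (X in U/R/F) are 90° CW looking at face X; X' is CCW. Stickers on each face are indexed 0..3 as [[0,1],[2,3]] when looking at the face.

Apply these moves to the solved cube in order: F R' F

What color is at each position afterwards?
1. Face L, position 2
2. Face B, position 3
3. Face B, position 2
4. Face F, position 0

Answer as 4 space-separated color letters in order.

After move 1 (F): F=GGGG U=WWOO R=WRWR D=RRYY L=OYOY
After move 2 (R'): R=RRWW U=WBOB F=GWGO D=RGYG B=YBRB
After move 3 (F): F=GGOW U=WBYY R=ORBW D=WRYG L=OROG
Query 1: L[2] = O
Query 2: B[3] = B
Query 3: B[2] = R
Query 4: F[0] = G

Answer: O B R G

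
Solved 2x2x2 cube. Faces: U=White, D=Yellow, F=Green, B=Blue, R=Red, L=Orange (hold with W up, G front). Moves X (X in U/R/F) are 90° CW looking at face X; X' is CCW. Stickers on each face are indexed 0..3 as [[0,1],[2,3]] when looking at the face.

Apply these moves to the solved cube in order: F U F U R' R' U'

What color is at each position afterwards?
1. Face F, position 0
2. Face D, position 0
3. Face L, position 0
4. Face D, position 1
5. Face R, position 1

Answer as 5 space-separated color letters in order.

Answer: G W R O B

Derivation:
After move 1 (F): F=GGGG U=WWOO R=WRWR D=RRYY L=OYOY
After move 2 (U): U=OWOW F=WRGG R=BBWR B=OYBB L=GGOY
After move 3 (F): F=GWGR U=OWYG R=OBWR D=WBYY L=GROR
After move 4 (U): U=YOGW F=OBGR R=OYWR B=GRBB L=GWOR
After move 5 (R'): R=YROW U=YBGG F=OOGW D=WBYR B=YRBB
After move 6 (R'): R=RWYO U=YBGY F=OBGG D=WOYW B=RRBB
After move 7 (U'): U=BYYG F=GWGG R=OBYO B=RWBB L=RROR
Query 1: F[0] = G
Query 2: D[0] = W
Query 3: L[0] = R
Query 4: D[1] = O
Query 5: R[1] = B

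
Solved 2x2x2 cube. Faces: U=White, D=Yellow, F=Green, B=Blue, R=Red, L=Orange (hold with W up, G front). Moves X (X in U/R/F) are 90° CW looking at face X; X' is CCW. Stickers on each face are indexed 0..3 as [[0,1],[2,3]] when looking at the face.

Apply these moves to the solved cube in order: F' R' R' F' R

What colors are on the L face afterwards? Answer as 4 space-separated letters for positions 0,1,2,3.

Answer: O Y O R

Derivation:
After move 1 (F'): F=GGGG U=WWRR R=YRYR D=OOYY L=OWOW
After move 2 (R'): R=RRYY U=WBRB F=GWGR D=OGYG B=YBOB
After move 3 (R'): R=RYRY U=WORY F=GBGB D=OWYR B=GBGB
After move 4 (F'): F=BBGG U=WORR R=WYOY D=WWYR L=OYOR
After move 5 (R): R=OWYY U=WBRG F=BWGR D=WGYG B=RBOB
Query: L face = OYOR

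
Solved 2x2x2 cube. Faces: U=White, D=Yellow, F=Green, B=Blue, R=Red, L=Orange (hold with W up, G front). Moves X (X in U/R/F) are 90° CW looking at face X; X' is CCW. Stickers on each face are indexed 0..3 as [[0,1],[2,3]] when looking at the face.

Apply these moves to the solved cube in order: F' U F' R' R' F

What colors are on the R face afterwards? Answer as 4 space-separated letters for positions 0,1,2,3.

Answer: B O Y O

Derivation:
After move 1 (F'): F=GGGG U=WWRR R=YRYR D=OOYY L=OWOW
After move 2 (U): U=RWRW F=YRGG R=BBYR B=OWBB L=GGOW
After move 3 (F'): F=RGYG U=RWBY R=OBOR D=GWYY L=GWOR
After move 4 (R'): R=BROO U=RBBO F=RWYY D=GGYG B=YWWB
After move 5 (R'): R=ROBO U=RWBY F=RBYO D=GWYY B=GWGB
After move 6 (F): F=YROB U=RWRW R=BOYO D=BRYY L=GGOW
Query: R face = BOYO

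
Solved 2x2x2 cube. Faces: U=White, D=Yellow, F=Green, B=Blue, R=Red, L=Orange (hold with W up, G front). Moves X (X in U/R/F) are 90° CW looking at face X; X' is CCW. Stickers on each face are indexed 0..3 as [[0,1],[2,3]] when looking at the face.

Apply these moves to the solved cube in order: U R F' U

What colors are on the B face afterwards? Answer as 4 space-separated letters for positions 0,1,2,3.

Answer: G G W B

Derivation:
After move 1 (U): U=WWWW F=RRGG R=BBRR B=OOBB L=GGOO
After move 2 (R): R=RBRB U=WRWG F=RYGY D=YBYO B=WOWB
After move 3 (F'): F=YYRG U=WRRR R=BBYB D=GOYO L=GGOW
After move 4 (U): U=RWRR F=BBRG R=WOYB B=GGWB L=YYOW
Query: B face = GGWB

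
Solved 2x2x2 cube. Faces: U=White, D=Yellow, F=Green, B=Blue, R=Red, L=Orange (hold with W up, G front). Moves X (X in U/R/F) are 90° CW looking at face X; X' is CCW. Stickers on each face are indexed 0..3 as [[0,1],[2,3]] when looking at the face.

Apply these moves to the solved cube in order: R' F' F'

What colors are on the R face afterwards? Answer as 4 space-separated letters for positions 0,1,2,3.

Answer: O R O R

Derivation:
After move 1 (R'): R=RRRR U=WBWB F=GWGW D=YGYG B=YBYB
After move 2 (F'): F=WWGG U=WBRR R=GRYR D=OOYG L=OBOW
After move 3 (F'): F=WGWG U=WBGY R=OROR D=BWYG L=OROR
Query: R face = OROR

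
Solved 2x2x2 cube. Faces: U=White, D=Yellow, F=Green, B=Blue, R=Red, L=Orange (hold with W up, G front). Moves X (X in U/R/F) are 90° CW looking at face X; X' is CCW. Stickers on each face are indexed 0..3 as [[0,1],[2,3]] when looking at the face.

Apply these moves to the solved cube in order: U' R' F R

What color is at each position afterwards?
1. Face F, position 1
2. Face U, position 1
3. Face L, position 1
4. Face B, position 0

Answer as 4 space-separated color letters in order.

Answer: G O Y B

Derivation:
After move 1 (U'): U=WWWW F=OOGG R=GGRR B=RRBB L=BBOO
After move 2 (R'): R=GRGR U=WBWR F=OWGW D=YOYG B=YRYB
After move 3 (F): F=GOWW U=WBOB R=WRRR D=GGYG L=BYOO
After move 4 (R): R=RWRR U=WOOW F=GGWG D=GYYY B=BRBB
Query 1: F[1] = G
Query 2: U[1] = O
Query 3: L[1] = Y
Query 4: B[0] = B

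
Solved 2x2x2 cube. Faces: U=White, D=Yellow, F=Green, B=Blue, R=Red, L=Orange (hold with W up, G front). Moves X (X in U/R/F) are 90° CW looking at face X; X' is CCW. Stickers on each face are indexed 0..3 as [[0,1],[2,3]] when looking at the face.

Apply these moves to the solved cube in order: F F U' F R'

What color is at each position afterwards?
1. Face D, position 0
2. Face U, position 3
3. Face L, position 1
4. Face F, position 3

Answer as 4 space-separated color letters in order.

After move 1 (F): F=GGGG U=WWOO R=WRWR D=RRYY L=OYOY
After move 2 (F): F=GGGG U=WWYY R=OROR D=WWYY L=OROR
After move 3 (U'): U=WYWY F=ORGG R=GGOR B=ORBB L=BBOR
After move 4 (F): F=GOGR U=WYRB R=WGYR D=OGYY L=BWOW
After move 5 (R'): R=GRWY U=WBRO F=GYGB D=OOYR B=YRGB
Query 1: D[0] = O
Query 2: U[3] = O
Query 3: L[1] = W
Query 4: F[3] = B

Answer: O O W B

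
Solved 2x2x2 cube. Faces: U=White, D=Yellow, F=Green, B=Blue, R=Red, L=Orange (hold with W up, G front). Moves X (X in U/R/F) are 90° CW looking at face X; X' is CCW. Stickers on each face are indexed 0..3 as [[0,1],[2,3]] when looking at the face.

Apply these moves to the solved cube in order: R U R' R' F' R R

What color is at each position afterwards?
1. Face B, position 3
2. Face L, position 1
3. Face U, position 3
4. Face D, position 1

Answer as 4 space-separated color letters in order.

Answer: B B G B

Derivation:
After move 1 (R): R=RRRR U=WGWG F=GYGY D=YBYB B=WBWB
After move 2 (U): U=WWGG F=RRGY R=WBRR B=OOWB L=GYOO
After move 3 (R'): R=BRWR U=WWGO F=RWGG D=YRYY B=BOBB
After move 4 (R'): R=RRBW U=WBGB F=RWGO D=YWYG B=YORB
After move 5 (F'): F=WORG U=WBRB R=WRYW D=YOYG L=GBOG
After move 6 (R): R=YWWR U=WORG F=WORG D=YRYY B=BOBB
After move 7 (R): R=WYRW U=WORG F=WRRY D=YBYB B=GOOB
Query 1: B[3] = B
Query 2: L[1] = B
Query 3: U[3] = G
Query 4: D[1] = B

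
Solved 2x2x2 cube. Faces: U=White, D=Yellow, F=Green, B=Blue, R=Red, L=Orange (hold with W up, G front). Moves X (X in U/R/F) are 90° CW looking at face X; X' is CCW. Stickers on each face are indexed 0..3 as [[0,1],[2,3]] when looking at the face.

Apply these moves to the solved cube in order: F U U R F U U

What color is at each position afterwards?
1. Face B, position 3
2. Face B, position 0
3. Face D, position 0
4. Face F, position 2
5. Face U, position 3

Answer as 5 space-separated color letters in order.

After move 1 (F): F=GGGG U=WWOO R=WRWR D=RRYY L=OYOY
After move 2 (U): U=OWOW F=WRGG R=BBWR B=OYBB L=GGOY
After move 3 (U): U=OOWW F=BBGG R=OYWR B=GGBB L=WROY
After move 4 (R): R=WORY U=OBWG F=BRGY D=RBYG B=WGOB
After move 5 (F): F=GBYR U=OBYR R=WOGY D=RWYG L=WROB
After move 6 (U): U=YORB F=WOYR R=WGGY B=WROB L=GBOB
After move 7 (U): U=RYBO F=WGYR R=WRGY B=GBOB L=WOOB
Query 1: B[3] = B
Query 2: B[0] = G
Query 3: D[0] = R
Query 4: F[2] = Y
Query 5: U[3] = O

Answer: B G R Y O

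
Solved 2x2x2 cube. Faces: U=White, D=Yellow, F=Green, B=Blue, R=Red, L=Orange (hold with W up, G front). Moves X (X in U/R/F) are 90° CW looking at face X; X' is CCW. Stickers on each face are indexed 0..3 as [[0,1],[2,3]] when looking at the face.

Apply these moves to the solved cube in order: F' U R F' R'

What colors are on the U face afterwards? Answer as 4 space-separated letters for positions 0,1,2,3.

Answer: R W Y W

Derivation:
After move 1 (F'): F=GGGG U=WWRR R=YRYR D=OOYY L=OWOW
After move 2 (U): U=RWRW F=YRGG R=BBYR B=OWBB L=GGOW
After move 3 (R): R=YBRB U=RRRG F=YOGY D=OBYO B=WWWB
After move 4 (F'): F=OYYG U=RRYR R=BBOB D=GWYO L=GGOR
After move 5 (R'): R=BBBO U=RWYW F=ORYR D=GYYG B=OWWB
Query: U face = RWYW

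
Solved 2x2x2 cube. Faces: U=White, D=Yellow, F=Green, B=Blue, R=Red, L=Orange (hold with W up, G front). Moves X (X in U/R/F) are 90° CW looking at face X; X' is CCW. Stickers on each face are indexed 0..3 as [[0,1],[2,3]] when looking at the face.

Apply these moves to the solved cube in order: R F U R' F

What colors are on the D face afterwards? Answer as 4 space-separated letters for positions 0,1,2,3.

Answer: W B Y Y

Derivation:
After move 1 (R): R=RRRR U=WGWG F=GYGY D=YBYB B=WBWB
After move 2 (F): F=GGYY U=WGOO R=WRGR D=RRYB L=OYOB
After move 3 (U): U=OWOG F=WRYY R=WBGR B=OYWB L=GGOB
After move 4 (R'): R=BRWG U=OWOO F=WWYG D=RRYY B=BYRB
After move 5 (F): F=YWGW U=OWBG R=OROG D=WBYY L=GROR
Query: D face = WBYY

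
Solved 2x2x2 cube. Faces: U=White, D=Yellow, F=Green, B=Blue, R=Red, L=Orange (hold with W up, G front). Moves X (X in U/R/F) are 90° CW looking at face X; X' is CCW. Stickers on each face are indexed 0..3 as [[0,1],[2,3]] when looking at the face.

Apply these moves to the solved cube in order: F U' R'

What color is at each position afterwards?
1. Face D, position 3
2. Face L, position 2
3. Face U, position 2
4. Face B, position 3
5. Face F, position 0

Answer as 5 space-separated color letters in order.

Answer: G O W B O

Derivation:
After move 1 (F): F=GGGG U=WWOO R=WRWR D=RRYY L=OYOY
After move 2 (U'): U=WOWO F=OYGG R=GGWR B=WRBB L=BBOY
After move 3 (R'): R=GRGW U=WBWW F=OOGO D=RYYG B=YRRB
Query 1: D[3] = G
Query 2: L[2] = O
Query 3: U[2] = W
Query 4: B[3] = B
Query 5: F[0] = O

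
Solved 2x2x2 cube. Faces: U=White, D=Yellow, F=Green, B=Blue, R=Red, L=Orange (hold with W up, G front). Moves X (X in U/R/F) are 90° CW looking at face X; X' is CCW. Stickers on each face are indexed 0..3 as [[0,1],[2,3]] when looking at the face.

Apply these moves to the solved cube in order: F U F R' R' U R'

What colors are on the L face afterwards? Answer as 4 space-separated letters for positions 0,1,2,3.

Answer: G B O R

Derivation:
After move 1 (F): F=GGGG U=WWOO R=WRWR D=RRYY L=OYOY
After move 2 (U): U=OWOW F=WRGG R=BBWR B=OYBB L=GGOY
After move 3 (F): F=GWGR U=OWYG R=OBWR D=WBYY L=GROR
After move 4 (R'): R=BROW U=OBYO F=GWGG D=WWYR B=YYBB
After move 5 (R'): R=RWBO U=OBYY F=GBGO D=WWYG B=RYWB
After move 6 (U): U=YOYB F=RWGO R=RYBO B=GRWB L=GBOR
After move 7 (R'): R=YORB U=YWYG F=ROGB D=WWYO B=GRWB
Query: L face = GBOR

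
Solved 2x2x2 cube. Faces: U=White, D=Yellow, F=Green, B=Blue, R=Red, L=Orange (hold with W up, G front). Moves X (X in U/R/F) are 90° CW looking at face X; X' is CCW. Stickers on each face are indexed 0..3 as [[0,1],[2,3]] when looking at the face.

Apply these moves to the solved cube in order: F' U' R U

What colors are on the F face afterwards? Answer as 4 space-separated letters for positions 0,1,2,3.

Answer: Y G G Y

Derivation:
After move 1 (F'): F=GGGG U=WWRR R=YRYR D=OOYY L=OWOW
After move 2 (U'): U=WRWR F=OWGG R=GGYR B=YRBB L=BBOW
After move 3 (R): R=YGRG U=WWWG F=OOGY D=OBYY B=RRRB
After move 4 (U): U=WWGW F=YGGY R=RRRG B=BBRB L=OOOW
Query: F face = YGGY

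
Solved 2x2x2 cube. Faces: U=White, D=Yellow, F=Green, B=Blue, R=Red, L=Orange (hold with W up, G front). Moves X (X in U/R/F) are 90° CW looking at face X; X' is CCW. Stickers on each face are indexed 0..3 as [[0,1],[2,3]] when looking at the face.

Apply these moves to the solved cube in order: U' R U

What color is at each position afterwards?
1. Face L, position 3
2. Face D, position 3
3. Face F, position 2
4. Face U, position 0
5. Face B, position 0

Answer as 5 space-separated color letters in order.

Answer: O R G W B

Derivation:
After move 1 (U'): U=WWWW F=OOGG R=GGRR B=RRBB L=BBOO
After move 2 (R): R=RGRG U=WOWG F=OYGY D=YBYR B=WRWB
After move 3 (U): U=WWGO F=RGGY R=WRRG B=BBWB L=OYOO
Query 1: L[3] = O
Query 2: D[3] = R
Query 3: F[2] = G
Query 4: U[0] = W
Query 5: B[0] = B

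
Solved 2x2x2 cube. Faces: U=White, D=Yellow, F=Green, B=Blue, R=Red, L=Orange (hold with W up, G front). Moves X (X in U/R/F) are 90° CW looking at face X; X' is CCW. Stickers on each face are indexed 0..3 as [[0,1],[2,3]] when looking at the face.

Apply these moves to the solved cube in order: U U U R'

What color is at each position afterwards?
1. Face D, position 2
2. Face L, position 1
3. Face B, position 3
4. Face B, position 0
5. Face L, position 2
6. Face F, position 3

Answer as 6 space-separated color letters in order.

Answer: Y B B Y O W

Derivation:
After move 1 (U): U=WWWW F=RRGG R=BBRR B=OOBB L=GGOO
After move 2 (U): U=WWWW F=BBGG R=OORR B=GGBB L=RROO
After move 3 (U): U=WWWW F=OOGG R=GGRR B=RRBB L=BBOO
After move 4 (R'): R=GRGR U=WBWR F=OWGW D=YOYG B=YRYB
Query 1: D[2] = Y
Query 2: L[1] = B
Query 3: B[3] = B
Query 4: B[0] = Y
Query 5: L[2] = O
Query 6: F[3] = W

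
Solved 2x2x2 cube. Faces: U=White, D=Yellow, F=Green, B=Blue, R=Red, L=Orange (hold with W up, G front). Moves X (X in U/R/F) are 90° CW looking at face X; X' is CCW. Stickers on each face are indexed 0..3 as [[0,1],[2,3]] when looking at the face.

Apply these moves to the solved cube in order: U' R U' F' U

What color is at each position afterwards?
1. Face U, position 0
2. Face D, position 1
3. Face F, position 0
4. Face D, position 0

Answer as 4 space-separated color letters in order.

After move 1 (U'): U=WWWW F=OOGG R=GGRR B=RRBB L=BBOO
After move 2 (R): R=RGRG U=WOWG F=OYGY D=YBYR B=WRWB
After move 3 (U'): U=OGWW F=BBGY R=OYRG B=RGWB L=WROO
After move 4 (F'): F=BYBG U=OGOR R=BYYG D=ROYR L=WWOW
After move 5 (U): U=OORG F=BYBG R=RGYG B=WWWB L=BYOW
Query 1: U[0] = O
Query 2: D[1] = O
Query 3: F[0] = B
Query 4: D[0] = R

Answer: O O B R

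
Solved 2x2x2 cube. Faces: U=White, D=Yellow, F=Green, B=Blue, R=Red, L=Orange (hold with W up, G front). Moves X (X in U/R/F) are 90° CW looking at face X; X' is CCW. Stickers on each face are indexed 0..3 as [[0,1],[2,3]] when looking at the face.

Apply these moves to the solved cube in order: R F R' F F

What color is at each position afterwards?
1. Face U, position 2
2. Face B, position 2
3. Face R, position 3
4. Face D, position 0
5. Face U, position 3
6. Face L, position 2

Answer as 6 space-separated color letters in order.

After move 1 (R): R=RRRR U=WGWG F=GYGY D=YBYB B=WBWB
After move 2 (F): F=GGYY U=WGOO R=WRGR D=RRYB L=OYOB
After move 3 (R'): R=RRWG U=WWOW F=GGYO D=RGYY B=BBRB
After move 4 (F): F=YGOG U=WWBY R=ORWG D=WRYY L=OROG
After move 5 (F): F=OYGG U=WWGR R=BRYG D=WOYY L=OWOR
Query 1: U[2] = G
Query 2: B[2] = R
Query 3: R[3] = G
Query 4: D[0] = W
Query 5: U[3] = R
Query 6: L[2] = O

Answer: G R G W R O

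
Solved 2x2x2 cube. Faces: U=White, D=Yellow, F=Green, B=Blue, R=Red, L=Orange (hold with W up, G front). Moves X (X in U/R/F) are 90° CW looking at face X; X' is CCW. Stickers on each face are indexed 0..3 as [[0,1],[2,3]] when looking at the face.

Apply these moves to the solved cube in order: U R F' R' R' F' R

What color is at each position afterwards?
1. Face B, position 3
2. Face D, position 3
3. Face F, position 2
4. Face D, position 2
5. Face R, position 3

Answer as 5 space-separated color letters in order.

Answer: B G Y Y Y

Derivation:
After move 1 (U): U=WWWW F=RRGG R=BBRR B=OOBB L=GGOO
After move 2 (R): R=RBRB U=WRWG F=RYGY D=YBYO B=WOWB
After move 3 (F'): F=YYRG U=WRRR R=BBYB D=GOYO L=GGOW
After move 4 (R'): R=BBBY U=WWRW F=YRRR D=GYYG B=OOOB
After move 5 (R'): R=BYBB U=WORO F=YWRW D=GRYR B=GOYB
After move 6 (F'): F=WWYR U=WOBB R=RYGB D=GWYR L=GOOR
After move 7 (R): R=GRBY U=WWBR F=WWYR D=GYYG B=BOOB
Query 1: B[3] = B
Query 2: D[3] = G
Query 3: F[2] = Y
Query 4: D[2] = Y
Query 5: R[3] = Y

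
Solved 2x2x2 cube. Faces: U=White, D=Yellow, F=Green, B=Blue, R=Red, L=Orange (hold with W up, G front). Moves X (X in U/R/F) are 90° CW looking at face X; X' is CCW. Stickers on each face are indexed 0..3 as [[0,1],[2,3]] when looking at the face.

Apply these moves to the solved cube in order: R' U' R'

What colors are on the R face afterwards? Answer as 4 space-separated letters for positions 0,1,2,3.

Answer: W R G R

Derivation:
After move 1 (R'): R=RRRR U=WBWB F=GWGW D=YGYG B=YBYB
After move 2 (U'): U=BBWW F=OOGW R=GWRR B=RRYB L=YBOO
After move 3 (R'): R=WRGR U=BYWR F=OBGW D=YOYW B=GRGB
Query: R face = WRGR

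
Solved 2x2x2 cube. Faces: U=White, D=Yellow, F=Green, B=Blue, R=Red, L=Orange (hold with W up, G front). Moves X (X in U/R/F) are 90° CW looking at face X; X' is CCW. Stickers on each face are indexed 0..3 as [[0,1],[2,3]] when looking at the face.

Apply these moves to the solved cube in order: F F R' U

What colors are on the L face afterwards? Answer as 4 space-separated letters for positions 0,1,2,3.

Answer: G W O R

Derivation:
After move 1 (F): F=GGGG U=WWOO R=WRWR D=RRYY L=OYOY
After move 2 (F): F=GGGG U=WWYY R=OROR D=WWYY L=OROR
After move 3 (R'): R=RROO U=WBYB F=GWGY D=WGYG B=YBWB
After move 4 (U): U=YWBB F=RRGY R=YBOO B=ORWB L=GWOR
Query: L face = GWOR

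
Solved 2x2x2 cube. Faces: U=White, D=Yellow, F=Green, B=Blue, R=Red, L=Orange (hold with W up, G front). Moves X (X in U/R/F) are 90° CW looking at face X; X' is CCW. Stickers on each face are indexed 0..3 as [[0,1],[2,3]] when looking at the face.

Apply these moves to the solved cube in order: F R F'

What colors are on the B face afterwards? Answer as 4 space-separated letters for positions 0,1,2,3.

After move 1 (F): F=GGGG U=WWOO R=WRWR D=RRYY L=OYOY
After move 2 (R): R=WWRR U=WGOG F=GRGY D=RBYB B=OBWB
After move 3 (F'): F=RYGG U=WGWR R=BWRR D=YYYB L=OGOO
Query: B face = OBWB

Answer: O B W B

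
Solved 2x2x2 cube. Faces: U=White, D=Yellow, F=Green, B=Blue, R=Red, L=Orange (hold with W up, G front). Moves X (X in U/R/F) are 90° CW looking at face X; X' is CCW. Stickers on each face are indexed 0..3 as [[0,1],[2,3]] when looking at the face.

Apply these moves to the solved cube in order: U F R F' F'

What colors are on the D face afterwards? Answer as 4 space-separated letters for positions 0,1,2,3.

Answer: R O Y O

Derivation:
After move 1 (U): U=WWWW F=RRGG R=BBRR B=OOBB L=GGOO
After move 2 (F): F=GRGR U=WWOG R=WBWR D=RBYY L=GYOY
After move 3 (R): R=WWRB U=WROR F=GBGY D=RBYO B=GOWB
After move 4 (F'): F=BYGG U=WRWR R=BWRB D=YYYO L=GROO
After move 5 (F'): F=YGBG U=WRBR R=YWYB D=ROYO L=GROW
Query: D face = ROYO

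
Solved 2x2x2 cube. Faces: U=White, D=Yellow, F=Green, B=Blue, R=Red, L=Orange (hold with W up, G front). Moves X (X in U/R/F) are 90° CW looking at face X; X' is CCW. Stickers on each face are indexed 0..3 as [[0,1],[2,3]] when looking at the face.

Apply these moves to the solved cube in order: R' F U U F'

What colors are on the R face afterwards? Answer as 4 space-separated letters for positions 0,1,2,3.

After move 1 (R'): R=RRRR U=WBWB F=GWGW D=YGYG B=YBYB
After move 2 (F): F=GGWW U=WBOO R=WRBR D=RRYG L=OYOG
After move 3 (U): U=OWOB F=WRWW R=YBBR B=OYYB L=GGOG
After move 4 (U): U=OOBW F=YBWW R=OYBR B=GGYB L=WROG
After move 5 (F'): F=BWYW U=OOOB R=RYRR D=RGYG L=WWOB
Query: R face = RYRR

Answer: R Y R R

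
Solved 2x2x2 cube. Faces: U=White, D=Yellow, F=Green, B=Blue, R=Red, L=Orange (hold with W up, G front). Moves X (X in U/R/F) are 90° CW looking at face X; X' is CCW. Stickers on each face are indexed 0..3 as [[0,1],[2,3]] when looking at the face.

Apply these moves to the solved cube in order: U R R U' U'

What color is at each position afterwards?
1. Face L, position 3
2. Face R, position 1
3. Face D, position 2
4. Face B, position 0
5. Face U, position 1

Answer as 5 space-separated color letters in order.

After move 1 (U): U=WWWW F=RRGG R=BBRR B=OOBB L=GGOO
After move 2 (R): R=RBRB U=WRWG F=RYGY D=YBYO B=WOWB
After move 3 (R): R=RRBB U=WYWY F=RBGO D=YWYW B=GORB
After move 4 (U'): U=YYWW F=GGGO R=RBBB B=RRRB L=GOOO
After move 5 (U'): U=YWYW F=GOGO R=GGBB B=RBRB L=RROO
Query 1: L[3] = O
Query 2: R[1] = G
Query 3: D[2] = Y
Query 4: B[0] = R
Query 5: U[1] = W

Answer: O G Y R W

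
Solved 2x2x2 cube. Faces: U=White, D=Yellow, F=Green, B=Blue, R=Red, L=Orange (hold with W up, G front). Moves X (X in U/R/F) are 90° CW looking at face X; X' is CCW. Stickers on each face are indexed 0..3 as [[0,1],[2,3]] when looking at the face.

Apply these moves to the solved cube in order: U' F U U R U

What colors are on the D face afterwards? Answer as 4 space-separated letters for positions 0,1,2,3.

Answer: R B Y G

Derivation:
After move 1 (U'): U=WWWW F=OOGG R=GGRR B=RRBB L=BBOO
After move 2 (F): F=GOGO U=WWOB R=WGWR D=RGYY L=BYOY
After move 3 (U): U=OWBW F=WGGO R=RRWR B=BYBB L=GOOY
After move 4 (U): U=BOWW F=RRGO R=BYWR B=GOBB L=WGOY
After move 5 (R): R=WBRY U=BRWO F=RGGY D=RBYG B=WOOB
After move 6 (U): U=WBOR F=WBGY R=WORY B=WGOB L=RGOY
Query: D face = RBYG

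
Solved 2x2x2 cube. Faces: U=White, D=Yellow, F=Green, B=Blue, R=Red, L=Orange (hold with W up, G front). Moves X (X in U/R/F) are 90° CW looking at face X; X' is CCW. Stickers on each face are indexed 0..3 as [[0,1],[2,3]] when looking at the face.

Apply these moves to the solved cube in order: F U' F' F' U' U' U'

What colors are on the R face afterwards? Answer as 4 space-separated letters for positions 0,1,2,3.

Answer: W R B R

Derivation:
After move 1 (F): F=GGGG U=WWOO R=WRWR D=RRYY L=OYOY
After move 2 (U'): U=WOWO F=OYGG R=GGWR B=WRBB L=BBOY
After move 3 (F'): F=YGOG U=WOGW R=RGRR D=BYYY L=BOOW
After move 4 (F'): F=GGYO U=WORR R=YGBR D=OWYY L=BWOG
After move 5 (U'): U=ORWR F=BWYO R=GGBR B=YGBB L=WROG
After move 6 (U'): U=RROW F=WRYO R=BWBR B=GGBB L=YGOG
After move 7 (U'): U=RWRO F=YGYO R=WRBR B=BWBB L=GGOG
Query: R face = WRBR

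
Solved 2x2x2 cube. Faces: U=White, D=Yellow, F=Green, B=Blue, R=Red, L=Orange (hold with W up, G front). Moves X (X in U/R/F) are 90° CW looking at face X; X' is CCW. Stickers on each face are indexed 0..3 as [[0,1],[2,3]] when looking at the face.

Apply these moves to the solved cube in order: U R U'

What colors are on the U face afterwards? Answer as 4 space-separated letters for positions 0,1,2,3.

After move 1 (U): U=WWWW F=RRGG R=BBRR B=OOBB L=GGOO
After move 2 (R): R=RBRB U=WRWG F=RYGY D=YBYO B=WOWB
After move 3 (U'): U=RGWW F=GGGY R=RYRB B=RBWB L=WOOO
Query: U face = RGWW

Answer: R G W W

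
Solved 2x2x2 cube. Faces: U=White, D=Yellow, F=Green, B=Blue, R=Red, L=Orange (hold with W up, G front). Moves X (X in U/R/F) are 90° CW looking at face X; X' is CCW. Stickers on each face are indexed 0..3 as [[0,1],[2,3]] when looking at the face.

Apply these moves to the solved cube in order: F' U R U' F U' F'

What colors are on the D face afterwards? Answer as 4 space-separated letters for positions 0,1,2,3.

Answer: B B Y O

Derivation:
After move 1 (F'): F=GGGG U=WWRR R=YRYR D=OOYY L=OWOW
After move 2 (U): U=RWRW F=YRGG R=BBYR B=OWBB L=GGOW
After move 3 (R): R=YBRB U=RRRG F=YOGY D=OBYO B=WWWB
After move 4 (U'): U=RGRR F=GGGY R=YORB B=YBWB L=WWOW
After move 5 (F): F=GGYG U=RGWW R=RORB D=RYYO L=WOOB
After move 6 (U'): U=GWRW F=WOYG R=GGRB B=ROWB L=YBOB
After move 7 (F'): F=OGWY U=GWGR R=YGRB D=BBYO L=YWOR
Query: D face = BBYO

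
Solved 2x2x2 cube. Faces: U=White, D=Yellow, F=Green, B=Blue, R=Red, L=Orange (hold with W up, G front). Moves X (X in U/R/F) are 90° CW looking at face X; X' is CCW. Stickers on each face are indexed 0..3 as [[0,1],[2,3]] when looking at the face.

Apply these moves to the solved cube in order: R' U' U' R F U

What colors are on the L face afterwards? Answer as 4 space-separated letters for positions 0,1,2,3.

After move 1 (R'): R=RRRR U=WBWB F=GWGW D=YGYG B=YBYB
After move 2 (U'): U=BBWW F=OOGW R=GWRR B=RRYB L=YBOO
After move 3 (U'): U=BWBW F=YBGW R=OORR B=GWYB L=RROO
After move 4 (R): R=RORO U=BBBW F=YGGG D=YYYG B=WWWB
After move 5 (F): F=GYGG U=BBOR R=BOWO D=RRYG L=RYOY
After move 6 (U): U=OBRB F=BOGG R=WWWO B=RYWB L=GYOY
Query: L face = GYOY

Answer: G Y O Y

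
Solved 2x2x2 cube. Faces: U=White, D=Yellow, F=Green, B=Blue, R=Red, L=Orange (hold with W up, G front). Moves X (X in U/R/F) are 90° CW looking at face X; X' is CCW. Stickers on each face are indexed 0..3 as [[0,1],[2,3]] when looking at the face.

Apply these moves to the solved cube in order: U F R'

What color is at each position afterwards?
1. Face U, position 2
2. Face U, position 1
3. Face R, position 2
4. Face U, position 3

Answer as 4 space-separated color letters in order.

After move 1 (U): U=WWWW F=RRGG R=BBRR B=OOBB L=GGOO
After move 2 (F): F=GRGR U=WWOG R=WBWR D=RBYY L=GYOY
After move 3 (R'): R=BRWW U=WBOO F=GWGG D=RRYR B=YOBB
Query 1: U[2] = O
Query 2: U[1] = B
Query 3: R[2] = W
Query 4: U[3] = O

Answer: O B W O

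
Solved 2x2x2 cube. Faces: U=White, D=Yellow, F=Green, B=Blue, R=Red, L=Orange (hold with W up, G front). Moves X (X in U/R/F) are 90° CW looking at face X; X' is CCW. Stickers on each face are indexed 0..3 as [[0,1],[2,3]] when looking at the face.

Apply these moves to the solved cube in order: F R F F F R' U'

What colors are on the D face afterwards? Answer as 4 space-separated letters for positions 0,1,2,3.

Answer: Y Y Y G

Derivation:
After move 1 (F): F=GGGG U=WWOO R=WRWR D=RRYY L=OYOY
After move 2 (R): R=WWRR U=WGOG F=GRGY D=RBYB B=OBWB
After move 3 (F): F=GGYR U=WGYY R=OWGR D=RWYB L=OROB
After move 4 (F): F=YGRG U=WGBR R=YWYR D=GOYB L=OROW
After move 5 (F): F=RYGG U=WGWR R=BWRR D=YYYB L=OGOO
After move 6 (R'): R=WRBR U=WWWO F=RGGR D=YYYG B=BBYB
After move 7 (U'): U=WOWW F=OGGR R=RGBR B=WRYB L=BBOO
Query: D face = YYYG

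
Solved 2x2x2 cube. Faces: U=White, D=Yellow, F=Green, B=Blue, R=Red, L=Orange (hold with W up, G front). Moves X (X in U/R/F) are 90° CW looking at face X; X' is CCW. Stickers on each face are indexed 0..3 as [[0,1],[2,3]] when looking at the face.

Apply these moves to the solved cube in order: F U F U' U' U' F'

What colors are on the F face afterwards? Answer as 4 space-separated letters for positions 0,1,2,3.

After move 1 (F): F=GGGG U=WWOO R=WRWR D=RRYY L=OYOY
After move 2 (U): U=OWOW F=WRGG R=BBWR B=OYBB L=GGOY
After move 3 (F): F=GWGR U=OWYG R=OBWR D=WBYY L=GROR
After move 4 (U'): U=WGOY F=GRGR R=GWWR B=OBBB L=OYOR
After move 5 (U'): U=GYWO F=OYGR R=GRWR B=GWBB L=OBOR
After move 6 (U'): U=YOGW F=OBGR R=OYWR B=GRBB L=GWOR
After move 7 (F'): F=BROG U=YOOW R=BYWR D=WRYY L=GWOG
Query: F face = BROG

Answer: B R O G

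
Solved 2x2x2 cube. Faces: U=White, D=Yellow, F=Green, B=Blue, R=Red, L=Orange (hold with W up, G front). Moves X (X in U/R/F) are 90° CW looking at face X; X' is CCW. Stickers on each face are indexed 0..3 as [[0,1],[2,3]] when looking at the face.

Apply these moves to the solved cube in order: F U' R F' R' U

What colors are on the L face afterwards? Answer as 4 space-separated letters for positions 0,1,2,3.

Answer: R Y O W

Derivation:
After move 1 (F): F=GGGG U=WWOO R=WRWR D=RRYY L=OYOY
After move 2 (U'): U=WOWO F=OYGG R=GGWR B=WRBB L=BBOY
After move 3 (R): R=WGRG U=WYWG F=ORGY D=RBYW B=OROB
After move 4 (F'): F=RYOG U=WYWR R=BGRG D=BYYW L=BGOW
After move 5 (R'): R=GGBR U=WOWO F=RYOR D=BYYG B=WRYB
After move 6 (U): U=WWOO F=GGOR R=WRBR B=BGYB L=RYOW
Query: L face = RYOW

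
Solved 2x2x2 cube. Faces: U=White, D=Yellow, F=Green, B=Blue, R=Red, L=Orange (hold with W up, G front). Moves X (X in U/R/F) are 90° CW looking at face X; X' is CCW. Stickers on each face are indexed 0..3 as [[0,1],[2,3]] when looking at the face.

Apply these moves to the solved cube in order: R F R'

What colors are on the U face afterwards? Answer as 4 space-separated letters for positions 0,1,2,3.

After move 1 (R): R=RRRR U=WGWG F=GYGY D=YBYB B=WBWB
After move 2 (F): F=GGYY U=WGOO R=WRGR D=RRYB L=OYOB
After move 3 (R'): R=RRWG U=WWOW F=GGYO D=RGYY B=BBRB
Query: U face = WWOW

Answer: W W O W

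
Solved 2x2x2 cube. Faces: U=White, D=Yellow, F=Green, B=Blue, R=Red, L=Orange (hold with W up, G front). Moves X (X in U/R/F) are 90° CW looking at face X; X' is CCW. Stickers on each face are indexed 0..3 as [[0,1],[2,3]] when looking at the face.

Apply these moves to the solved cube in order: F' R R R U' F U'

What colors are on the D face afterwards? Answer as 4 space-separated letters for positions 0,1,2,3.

After move 1 (F'): F=GGGG U=WWRR R=YRYR D=OOYY L=OWOW
After move 2 (R): R=YYRR U=WGRG F=GOGY D=OBYB B=RBWB
After move 3 (R): R=RYRY U=WORY F=GBGB D=OWYR B=GBGB
After move 4 (R): R=RRYY U=WBRB F=GWGR D=OGYG B=YBOB
After move 5 (U'): U=BBWR F=OWGR R=GWYY B=RROB L=YBOW
After move 6 (F): F=GORW U=BBWB R=WWRY D=YGYG L=YOOG
After move 7 (U'): U=BBBW F=YORW R=GORY B=WWOB L=RROG
Query: D face = YGYG

Answer: Y G Y G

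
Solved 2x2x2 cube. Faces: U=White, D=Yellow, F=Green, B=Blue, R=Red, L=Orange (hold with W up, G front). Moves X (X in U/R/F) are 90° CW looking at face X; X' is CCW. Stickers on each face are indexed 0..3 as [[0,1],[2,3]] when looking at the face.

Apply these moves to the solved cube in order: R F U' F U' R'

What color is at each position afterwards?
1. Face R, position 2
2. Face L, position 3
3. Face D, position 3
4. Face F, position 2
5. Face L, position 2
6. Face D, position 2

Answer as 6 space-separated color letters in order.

Answer: Y R Y Y O Y

Derivation:
After move 1 (R): R=RRRR U=WGWG F=GYGY D=YBYB B=WBWB
After move 2 (F): F=GGYY U=WGOO R=WRGR D=RRYB L=OYOB
After move 3 (U'): U=GOWO F=OYYY R=GGGR B=WRWB L=WBOB
After move 4 (F): F=YOYY U=GOBB R=WGOR D=GGYB L=WROR
After move 5 (U'): U=OBGB F=WRYY R=YOOR B=WGWB L=WROR
After move 6 (R'): R=ORYO U=OWGW F=WBYB D=GRYY B=BGGB
Query 1: R[2] = Y
Query 2: L[3] = R
Query 3: D[3] = Y
Query 4: F[2] = Y
Query 5: L[2] = O
Query 6: D[2] = Y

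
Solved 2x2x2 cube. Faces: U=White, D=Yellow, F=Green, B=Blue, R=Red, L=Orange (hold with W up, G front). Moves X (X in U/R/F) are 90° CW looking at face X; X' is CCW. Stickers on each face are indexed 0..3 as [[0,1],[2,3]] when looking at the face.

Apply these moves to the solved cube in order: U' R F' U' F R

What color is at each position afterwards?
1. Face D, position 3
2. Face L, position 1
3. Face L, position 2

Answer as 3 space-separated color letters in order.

After move 1 (U'): U=WWWW F=OOGG R=GGRR B=RRBB L=BBOO
After move 2 (R): R=RGRG U=WOWG F=OYGY D=YBYR B=WRWB
After move 3 (F'): F=YYOG U=WORR R=BGYG D=BOYR L=BGOW
After move 4 (U'): U=ORWR F=BGOG R=YYYG B=BGWB L=WROW
After move 5 (F): F=OBGG U=ORWR R=WYRG D=YYYR L=WBOO
After move 6 (R): R=RWGY U=OBWG F=OYGR D=YWYB B=RGRB
Query 1: D[3] = B
Query 2: L[1] = B
Query 3: L[2] = O

Answer: B B O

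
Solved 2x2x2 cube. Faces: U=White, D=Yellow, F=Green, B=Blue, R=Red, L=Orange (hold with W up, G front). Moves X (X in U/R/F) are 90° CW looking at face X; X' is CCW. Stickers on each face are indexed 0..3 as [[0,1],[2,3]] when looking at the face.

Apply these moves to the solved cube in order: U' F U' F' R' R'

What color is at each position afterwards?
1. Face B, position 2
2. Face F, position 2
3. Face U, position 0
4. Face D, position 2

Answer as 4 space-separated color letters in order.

After move 1 (U'): U=WWWW F=OOGG R=GGRR B=RRBB L=BBOO
After move 2 (F): F=GOGO U=WWOB R=WGWR D=RGYY L=BYOY
After move 3 (U'): U=WBWO F=BYGO R=GOWR B=WGBB L=RROY
After move 4 (F'): F=YOBG U=WBGW R=GORR D=RYYY L=ROOW
After move 5 (R'): R=ORGR U=WBGW F=YBBW D=ROYG B=YGYB
After move 6 (R'): R=RROG U=WYGY F=YBBW D=RBYW B=GGOB
Query 1: B[2] = O
Query 2: F[2] = B
Query 3: U[0] = W
Query 4: D[2] = Y

Answer: O B W Y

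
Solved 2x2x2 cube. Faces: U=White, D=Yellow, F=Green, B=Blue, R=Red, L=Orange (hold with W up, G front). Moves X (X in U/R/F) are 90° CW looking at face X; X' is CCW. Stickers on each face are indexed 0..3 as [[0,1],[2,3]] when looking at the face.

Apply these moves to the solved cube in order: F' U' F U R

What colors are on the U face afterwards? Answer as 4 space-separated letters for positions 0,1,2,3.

Answer: W G B W

Derivation:
After move 1 (F'): F=GGGG U=WWRR R=YRYR D=OOYY L=OWOW
After move 2 (U'): U=WRWR F=OWGG R=GGYR B=YRBB L=BBOW
After move 3 (F): F=GOGW U=WRWB R=WGRR D=YGYY L=BOOO
After move 4 (U): U=WWBR F=WGGW R=YRRR B=BOBB L=GOOO
After move 5 (R): R=RYRR U=WGBW F=WGGY D=YBYB B=ROWB
Query: U face = WGBW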